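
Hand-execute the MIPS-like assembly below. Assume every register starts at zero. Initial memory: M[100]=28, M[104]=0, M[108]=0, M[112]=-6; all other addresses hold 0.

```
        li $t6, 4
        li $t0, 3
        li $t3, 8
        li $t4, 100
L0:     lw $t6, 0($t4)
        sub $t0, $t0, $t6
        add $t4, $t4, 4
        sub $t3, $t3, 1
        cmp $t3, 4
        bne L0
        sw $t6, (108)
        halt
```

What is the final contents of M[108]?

after li $t6, 4: $t6=4
after li $t0, 3: $t0=3
after li $t3, 8: $t3=8
after li $t4, 100: $t4=100
after lw $t6, 0($t4): $t6=M[100]=28
after sub $t0, $t0, $t6: $t0=3-28=-25
after add $t4, $t4, 4: $t4=100+4=104
after sub $t3, $t3, 1: $t3=8-1=7
cmp $t3, 4  (cmp 7,4)
bne L0: taken
after lw $t6, 0($t4): $t6=M[104]=0
after sub $t0, $t0, $t6: $t0=(-25)-0=-25
after add $t4, $t4, 4: $t4=104+4=108
after sub $t3, $t3, 1: $t3=7-1=6
cmp $t3, 4  (cmp 6,4)
bne L0: taken
after lw $t6, 0($t4): $t6=M[108]=0
after sub $t0, $t0, $t6: $t0=(-25)-0=-25
after add $t4, $t4, 4: $t4=108+4=112
after sub $t3, $t3, 1: $t3=6-1=5
cmp $t3, 4  (cmp 5,4)
bne L0: taken
after lw $t6, 0($t4): $t6=M[112]=-6
after sub $t0, $t0, $t6: $t0=(-25)-(-6)=-19
after add $t4, $t4, 4: $t4=112+4=116
after sub $t3, $t3, 1: $t3=5-1=4
cmp $t3, 4  (cmp 4,4)
bne L0: not taken
sw $t6, (108) → M[108]=-6
halt.

-6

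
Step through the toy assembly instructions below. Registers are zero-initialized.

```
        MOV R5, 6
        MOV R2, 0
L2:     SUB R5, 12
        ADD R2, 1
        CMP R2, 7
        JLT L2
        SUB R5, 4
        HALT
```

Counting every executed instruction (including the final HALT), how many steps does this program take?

MOV R5, 6 → R5=6
MOV R2, 0 → R2=0
SUB R5, 12 → R5=6-12=-6
ADD R2, 1 → R2=0+1=1
CMP R2, 7  (cmp 1,7)
JLT L2: taken
SUB R5, 12 → R5=(-6)-12=-18
ADD R2, 1 → R2=1+1=2
CMP R2, 7  (cmp 2,7)
JLT L2: taken
SUB R5, 12 → R5=(-18)-12=-30
ADD R2, 1 → R2=2+1=3
CMP R2, 7  (cmp 3,7)
JLT L2: taken
SUB R5, 12 → R5=(-30)-12=-42
ADD R2, 1 → R2=3+1=4
CMP R2, 7  (cmp 4,7)
JLT L2: taken
SUB R5, 12 → R5=(-42)-12=-54
ADD R2, 1 → R2=4+1=5
CMP R2, 7  (cmp 5,7)
JLT L2: taken
SUB R5, 12 → R5=(-54)-12=-66
ADD R2, 1 → R2=5+1=6
CMP R2, 7  (cmp 6,7)
JLT L2: taken
SUB R5, 12 → R5=(-66)-12=-78
ADD R2, 1 → R2=6+1=7
CMP R2, 7  (cmp 7,7)
JLT L2: not taken
SUB R5, 4 → R5=(-78)-4=-82
halt.
Total executed instructions: 32.

32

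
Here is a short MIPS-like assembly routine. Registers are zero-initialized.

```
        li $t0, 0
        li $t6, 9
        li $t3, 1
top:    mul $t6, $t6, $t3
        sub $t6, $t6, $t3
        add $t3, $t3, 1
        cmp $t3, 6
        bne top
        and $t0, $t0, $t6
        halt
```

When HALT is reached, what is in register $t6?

755

after li $t0, 0: $t0=0
after li $t6, 9: $t6=9
after li $t3, 1: $t3=1
after mul $t6, $t6, $t3: $t6=9*1=9
after sub $t6, $t6, $t3: $t6=9-1=8
after add $t3, $t3, 1: $t3=1+1=2
cmp $t3, 6  (cmp 2,6)
bne top: taken
after mul $t6, $t6, $t3: $t6=8*2=16
after sub $t6, $t6, $t3: $t6=16-2=14
after add $t3, $t3, 1: $t3=2+1=3
cmp $t3, 6  (cmp 3,6)
bne top: taken
after mul $t6, $t6, $t3: $t6=14*3=42
after sub $t6, $t6, $t3: $t6=42-3=39
after add $t3, $t3, 1: $t3=3+1=4
cmp $t3, 6  (cmp 4,6)
bne top: taken
after mul $t6, $t6, $t3: $t6=39*4=156
after sub $t6, $t6, $t3: $t6=156-4=152
after add $t3, $t3, 1: $t3=4+1=5
cmp $t3, 6  (cmp 5,6)
bne top: taken
after mul $t6, $t6, $t3: $t6=152*5=760
after sub $t6, $t6, $t3: $t6=760-5=755
after add $t3, $t3, 1: $t3=5+1=6
cmp $t3, 6  (cmp 6,6)
bne top: not taken
after and $t0, $t0, $t6: $t0=0&755=0
halt.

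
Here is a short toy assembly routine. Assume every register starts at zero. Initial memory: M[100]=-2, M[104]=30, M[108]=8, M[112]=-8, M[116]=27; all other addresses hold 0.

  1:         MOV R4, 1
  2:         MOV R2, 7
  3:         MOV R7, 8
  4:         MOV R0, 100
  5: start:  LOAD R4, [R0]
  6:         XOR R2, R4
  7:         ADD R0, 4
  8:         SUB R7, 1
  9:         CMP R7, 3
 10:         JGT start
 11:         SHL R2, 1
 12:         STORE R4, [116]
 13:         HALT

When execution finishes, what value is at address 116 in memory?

27

after MOV R4, 1: R4=1
after MOV R2, 7: R2=7
after MOV R7, 8: R7=8
after MOV R0, 100: R0=100
after LOAD R4, [R0]: R4=M[100]=-2
after XOR R2, R4: R2=7^(-2)=-7
after ADD R0, 4: R0=100+4=104
after SUB R7, 1: R7=8-1=7
CMP R7, 3  (cmp 7,3)
JGT start: taken
after LOAD R4, [R0]: R4=M[104]=30
after XOR R2, R4: R2=(-7)^30=-25
after ADD R0, 4: R0=104+4=108
after SUB R7, 1: R7=7-1=6
CMP R7, 3  (cmp 6,3)
JGT start: taken
after LOAD R4, [R0]: R4=M[108]=8
after XOR R2, R4: R2=(-25)^8=-17
after ADD R0, 4: R0=108+4=112
after SUB R7, 1: R7=6-1=5
CMP R7, 3  (cmp 5,3)
JGT start: taken
after LOAD R4, [R0]: R4=M[112]=-8
after XOR R2, R4: R2=(-17)^(-8)=23
after ADD R0, 4: R0=112+4=116
after SUB R7, 1: R7=5-1=4
CMP R7, 3  (cmp 4,3)
JGT start: taken
after LOAD R4, [R0]: R4=M[116]=27
after XOR R2, R4: R2=23^27=12
after ADD R0, 4: R0=116+4=120
after SUB R7, 1: R7=4-1=3
CMP R7, 3  (cmp 3,3)
JGT start: not taken
after SHL R2, 1: R2=12<<1=24
STORE R4, [116] → M[116]=27
halt.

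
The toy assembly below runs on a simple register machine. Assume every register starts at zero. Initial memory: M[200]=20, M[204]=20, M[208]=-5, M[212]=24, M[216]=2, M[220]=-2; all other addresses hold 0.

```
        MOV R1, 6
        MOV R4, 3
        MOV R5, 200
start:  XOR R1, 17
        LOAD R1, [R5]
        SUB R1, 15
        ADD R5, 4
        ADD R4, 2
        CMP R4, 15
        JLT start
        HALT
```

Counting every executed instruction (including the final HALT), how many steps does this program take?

R1=6
R4=3
R5=200
R1=6^17=23
R1=M[200]=20
R1=20-15=5
R5=200+4=204
R4=3+2=5
CMP R4, 15  (cmp 5,15)
JLT start: taken
R1=5^17=20
R1=M[204]=20
R1=20-15=5
R5=204+4=208
R4=5+2=7
CMP R4, 15  (cmp 7,15)
JLT start: taken
R1=5^17=20
R1=M[208]=-5
R1=(-5)-15=-20
R5=208+4=212
R4=7+2=9
CMP R4, 15  (cmp 9,15)
JLT start: taken
R1=(-20)^17=-3
R1=M[212]=24
R1=24-15=9
R5=212+4=216
R4=9+2=11
CMP R4, 15  (cmp 11,15)
JLT start: taken
R1=9^17=24
R1=M[216]=2
R1=2-15=-13
R5=216+4=220
R4=11+2=13
CMP R4, 15  (cmp 13,15)
JLT start: taken
R1=(-13)^17=-30
R1=M[220]=-2
R1=(-2)-15=-17
R5=220+4=224
R4=13+2=15
CMP R4, 15  (cmp 15,15)
JLT start: not taken
halt.
Total executed instructions: 46.

46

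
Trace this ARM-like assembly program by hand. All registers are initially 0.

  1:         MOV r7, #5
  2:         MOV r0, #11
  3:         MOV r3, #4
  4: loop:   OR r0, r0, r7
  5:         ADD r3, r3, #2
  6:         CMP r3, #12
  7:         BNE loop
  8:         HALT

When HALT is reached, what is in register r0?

MOV r7, #5 → r7=5
MOV r0, #11 → r0=11
MOV r3, #4 → r3=4
OR r0, r0, r7 → r0=11|5=15
ADD r3, r3, #2 → r3=4+2=6
CMP r3, #12  (cmp 6,12)
BNE loop: taken
OR r0, r0, r7 → r0=15|5=15
ADD r3, r3, #2 → r3=6+2=8
CMP r3, #12  (cmp 8,12)
BNE loop: taken
OR r0, r0, r7 → r0=15|5=15
ADD r3, r3, #2 → r3=8+2=10
CMP r3, #12  (cmp 10,12)
BNE loop: taken
OR r0, r0, r7 → r0=15|5=15
ADD r3, r3, #2 → r3=10+2=12
CMP r3, #12  (cmp 12,12)
BNE loop: not taken
halt.

15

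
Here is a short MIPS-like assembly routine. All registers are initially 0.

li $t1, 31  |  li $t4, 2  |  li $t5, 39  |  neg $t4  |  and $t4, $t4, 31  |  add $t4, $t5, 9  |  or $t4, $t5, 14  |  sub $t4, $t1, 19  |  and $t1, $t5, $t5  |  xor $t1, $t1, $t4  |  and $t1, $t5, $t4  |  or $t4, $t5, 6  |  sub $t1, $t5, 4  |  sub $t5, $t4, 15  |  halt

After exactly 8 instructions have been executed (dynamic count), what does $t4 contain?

after li $t1, 31: $t1=31
after li $t4, 2: $t4=2
after li $t5, 39: $t5=39
after neg $t4: $t4=-(2)=-2
after and $t4, $t4, 31: $t4=(-2)&31=30
after add $t4, $t5, 9: $t4=39+9=48
after or $t4, $t5, 14: $t4=39|14=47
after sub $t4, $t1, 19: $t4=31-19=12
After step 8: $t4 = 12.

12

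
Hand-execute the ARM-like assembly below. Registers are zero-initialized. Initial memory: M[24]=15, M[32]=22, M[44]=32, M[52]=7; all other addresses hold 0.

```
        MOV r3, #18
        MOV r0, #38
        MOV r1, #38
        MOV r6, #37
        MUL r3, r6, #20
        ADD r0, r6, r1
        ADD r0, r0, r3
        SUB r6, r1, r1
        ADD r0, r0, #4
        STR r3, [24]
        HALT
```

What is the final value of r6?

0

after MOV r3, #18: r3=18
after MOV r0, #38: r0=38
after MOV r1, #38: r1=38
after MOV r6, #37: r6=37
after MUL r3, r6, #20: r3=37*20=740
after ADD r0, r6, r1: r0=37+38=75
after ADD r0, r0, r3: r0=75+740=815
after SUB r6, r1, r1: r6=38-38=0
after ADD r0, r0, #4: r0=815+4=819
STR r3, [24] → M[24]=740
halt.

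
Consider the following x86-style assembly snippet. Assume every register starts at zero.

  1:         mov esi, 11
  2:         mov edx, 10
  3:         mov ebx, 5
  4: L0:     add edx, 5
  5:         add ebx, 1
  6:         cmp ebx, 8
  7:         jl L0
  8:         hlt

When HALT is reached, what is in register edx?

25

esi=11
edx=10
ebx=5
edx=10+5=15
ebx=5+1=6
cmp ebx, 8  (cmp 6,8)
jl L0: taken
edx=15+5=20
ebx=6+1=7
cmp ebx, 8  (cmp 7,8)
jl L0: taken
edx=20+5=25
ebx=7+1=8
cmp ebx, 8  (cmp 8,8)
jl L0: not taken
halt.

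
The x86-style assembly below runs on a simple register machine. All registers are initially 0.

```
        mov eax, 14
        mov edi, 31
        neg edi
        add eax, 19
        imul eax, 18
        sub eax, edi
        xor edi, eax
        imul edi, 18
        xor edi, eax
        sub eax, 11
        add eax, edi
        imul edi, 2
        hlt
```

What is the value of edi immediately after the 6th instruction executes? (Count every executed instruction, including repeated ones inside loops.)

-31

eax=14
edi=31
edi=-(31)=-31
eax=14+19=33
eax=33*18=594
eax=594-(-31)=625
After step 6: edi = -31.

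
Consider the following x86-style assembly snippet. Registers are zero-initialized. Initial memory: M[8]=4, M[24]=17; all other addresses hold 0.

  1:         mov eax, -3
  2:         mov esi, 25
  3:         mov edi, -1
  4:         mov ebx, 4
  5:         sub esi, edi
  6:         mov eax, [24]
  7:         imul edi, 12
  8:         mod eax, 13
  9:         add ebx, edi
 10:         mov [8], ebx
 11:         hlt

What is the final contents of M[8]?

after mov eax, -3: eax=-3
after mov esi, 25: esi=25
after mov edi, -1: edi=-1
after mov ebx, 4: ebx=4
after sub esi, edi: esi=25-(-1)=26
after mov eax, [24]: eax=M[24]=17
after imul edi, 12: edi=(-1)*12=-12
after mod eax, 13: eax=17%13=4
after add ebx, edi: ebx=4+(-12)=-8
mov [8], ebx → M[8]=-8
halt.

-8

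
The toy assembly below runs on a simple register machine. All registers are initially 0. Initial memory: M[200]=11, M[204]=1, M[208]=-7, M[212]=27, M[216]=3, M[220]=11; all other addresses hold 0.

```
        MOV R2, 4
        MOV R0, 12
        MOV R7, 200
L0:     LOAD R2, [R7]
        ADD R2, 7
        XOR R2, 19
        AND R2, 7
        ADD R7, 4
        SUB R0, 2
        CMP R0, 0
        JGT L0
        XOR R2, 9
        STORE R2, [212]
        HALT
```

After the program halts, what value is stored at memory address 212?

8

R2=4
R0=12
R7=200
R2=M[200]=11
R2=11+7=18
R2=18^19=1
R2=1&7=1
R7=200+4=204
R0=12-2=10
CMP R0, 0  (cmp 10,0)
JGT L0: taken
R2=M[204]=1
R2=1+7=8
R2=8^19=27
R2=27&7=3
R7=204+4=208
R0=10-2=8
CMP R0, 0  (cmp 8,0)
JGT L0: taken
R2=M[208]=-7
R2=(-7)+7=0
R2=0^19=19
R2=19&7=3
R7=208+4=212
R0=8-2=6
CMP R0, 0  (cmp 6,0)
JGT L0: taken
R2=M[212]=27
R2=27+7=34
R2=34^19=49
R2=49&7=1
R7=212+4=216
R0=6-2=4
CMP R0, 0  (cmp 4,0)
JGT L0: taken
R2=M[216]=3
R2=3+7=10
R2=10^19=25
R2=25&7=1
R7=216+4=220
R0=4-2=2
CMP R0, 0  (cmp 2,0)
JGT L0: taken
R2=M[220]=11
R2=11+7=18
R2=18^19=1
R2=1&7=1
R7=220+4=224
R0=2-2=0
CMP R0, 0  (cmp 0,0)
JGT L0: not taken
R2=1^9=8
STORE R2, [212] → M[212]=8
halt.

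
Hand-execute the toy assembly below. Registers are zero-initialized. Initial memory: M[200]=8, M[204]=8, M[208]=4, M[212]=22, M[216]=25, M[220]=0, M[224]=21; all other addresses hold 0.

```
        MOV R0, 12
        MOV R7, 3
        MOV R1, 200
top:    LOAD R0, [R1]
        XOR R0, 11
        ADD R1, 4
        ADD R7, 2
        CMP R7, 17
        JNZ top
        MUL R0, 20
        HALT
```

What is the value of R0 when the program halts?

600

MOV R0, 12 → R0=12
MOV R7, 3 → R7=3
MOV R1, 200 → R1=200
LOAD R0, [R1] → R0=M[200]=8
XOR R0, 11 → R0=8^11=3
ADD R1, 4 → R1=200+4=204
ADD R7, 2 → R7=3+2=5
CMP R7, 17  (cmp 5,17)
JNZ top: taken
LOAD R0, [R1] → R0=M[204]=8
XOR R0, 11 → R0=8^11=3
ADD R1, 4 → R1=204+4=208
ADD R7, 2 → R7=5+2=7
CMP R7, 17  (cmp 7,17)
JNZ top: taken
LOAD R0, [R1] → R0=M[208]=4
XOR R0, 11 → R0=4^11=15
ADD R1, 4 → R1=208+4=212
ADD R7, 2 → R7=7+2=9
CMP R7, 17  (cmp 9,17)
JNZ top: taken
LOAD R0, [R1] → R0=M[212]=22
XOR R0, 11 → R0=22^11=29
ADD R1, 4 → R1=212+4=216
ADD R7, 2 → R7=9+2=11
CMP R7, 17  (cmp 11,17)
JNZ top: taken
LOAD R0, [R1] → R0=M[216]=25
XOR R0, 11 → R0=25^11=18
ADD R1, 4 → R1=216+4=220
ADD R7, 2 → R7=11+2=13
CMP R7, 17  (cmp 13,17)
JNZ top: taken
LOAD R0, [R1] → R0=M[220]=0
XOR R0, 11 → R0=0^11=11
ADD R1, 4 → R1=220+4=224
ADD R7, 2 → R7=13+2=15
CMP R7, 17  (cmp 15,17)
JNZ top: taken
LOAD R0, [R1] → R0=M[224]=21
XOR R0, 11 → R0=21^11=30
ADD R1, 4 → R1=224+4=228
ADD R7, 2 → R7=15+2=17
CMP R7, 17  (cmp 17,17)
JNZ top: not taken
MUL R0, 20 → R0=30*20=600
halt.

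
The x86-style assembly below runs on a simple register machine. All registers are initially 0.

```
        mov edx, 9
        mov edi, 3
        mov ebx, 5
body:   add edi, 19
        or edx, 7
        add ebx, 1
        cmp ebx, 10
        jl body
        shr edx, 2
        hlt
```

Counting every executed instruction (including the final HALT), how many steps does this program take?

30

mov edx, 9 → edx=9
mov edi, 3 → edi=3
mov ebx, 5 → ebx=5
add edi, 19 → edi=3+19=22
or edx, 7 → edx=9|7=15
add ebx, 1 → ebx=5+1=6
cmp ebx, 10  (cmp 6,10)
jl body: taken
add edi, 19 → edi=22+19=41
or edx, 7 → edx=15|7=15
add ebx, 1 → ebx=6+1=7
cmp ebx, 10  (cmp 7,10)
jl body: taken
add edi, 19 → edi=41+19=60
or edx, 7 → edx=15|7=15
add ebx, 1 → ebx=7+1=8
cmp ebx, 10  (cmp 8,10)
jl body: taken
add edi, 19 → edi=60+19=79
or edx, 7 → edx=15|7=15
add ebx, 1 → ebx=8+1=9
cmp ebx, 10  (cmp 9,10)
jl body: taken
add edi, 19 → edi=79+19=98
or edx, 7 → edx=15|7=15
add ebx, 1 → ebx=9+1=10
cmp ebx, 10  (cmp 10,10)
jl body: not taken
shr edx, 2 → edx=15>>2=3
halt.
Total executed instructions: 30.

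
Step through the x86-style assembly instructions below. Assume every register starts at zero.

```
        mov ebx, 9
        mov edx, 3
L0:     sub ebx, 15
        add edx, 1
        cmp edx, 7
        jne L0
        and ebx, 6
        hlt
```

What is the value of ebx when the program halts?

after mov ebx, 9: ebx=9
after mov edx, 3: edx=3
after sub ebx, 15: ebx=9-15=-6
after add edx, 1: edx=3+1=4
cmp edx, 7  (cmp 4,7)
jne L0: taken
after sub ebx, 15: ebx=(-6)-15=-21
after add edx, 1: edx=4+1=5
cmp edx, 7  (cmp 5,7)
jne L0: taken
after sub ebx, 15: ebx=(-21)-15=-36
after add edx, 1: edx=5+1=6
cmp edx, 7  (cmp 6,7)
jne L0: taken
after sub ebx, 15: ebx=(-36)-15=-51
after add edx, 1: edx=6+1=7
cmp edx, 7  (cmp 7,7)
jne L0: not taken
after and ebx, 6: ebx=(-51)&6=4
halt.

4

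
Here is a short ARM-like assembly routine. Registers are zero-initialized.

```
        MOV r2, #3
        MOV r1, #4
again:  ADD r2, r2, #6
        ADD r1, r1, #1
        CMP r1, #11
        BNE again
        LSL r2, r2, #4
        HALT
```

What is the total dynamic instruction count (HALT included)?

after MOV r2, #3: r2=3
after MOV r1, #4: r1=4
after ADD r2, r2, #6: r2=3+6=9
after ADD r1, r1, #1: r1=4+1=5
CMP r1, #11  (cmp 5,11)
BNE again: taken
after ADD r2, r2, #6: r2=9+6=15
after ADD r1, r1, #1: r1=5+1=6
CMP r1, #11  (cmp 6,11)
BNE again: taken
after ADD r2, r2, #6: r2=15+6=21
after ADD r1, r1, #1: r1=6+1=7
CMP r1, #11  (cmp 7,11)
BNE again: taken
after ADD r2, r2, #6: r2=21+6=27
after ADD r1, r1, #1: r1=7+1=8
CMP r1, #11  (cmp 8,11)
BNE again: taken
after ADD r2, r2, #6: r2=27+6=33
after ADD r1, r1, #1: r1=8+1=9
CMP r1, #11  (cmp 9,11)
BNE again: taken
after ADD r2, r2, #6: r2=33+6=39
after ADD r1, r1, #1: r1=9+1=10
CMP r1, #11  (cmp 10,11)
BNE again: taken
after ADD r2, r2, #6: r2=39+6=45
after ADD r1, r1, #1: r1=10+1=11
CMP r1, #11  (cmp 11,11)
BNE again: not taken
after LSL r2, r2, #4: r2=45<<4=720
halt.
Total executed instructions: 32.

32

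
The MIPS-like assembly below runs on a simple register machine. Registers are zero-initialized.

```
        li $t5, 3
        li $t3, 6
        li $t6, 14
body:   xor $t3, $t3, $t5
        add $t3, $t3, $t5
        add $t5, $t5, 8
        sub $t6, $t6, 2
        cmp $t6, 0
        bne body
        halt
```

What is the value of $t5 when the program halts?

59

li $t5, 3 → $t5=3
li $t3, 6 → $t3=6
li $t6, 14 → $t6=14
xor $t3, $t3, $t5 → $t3=6^3=5
add $t3, $t3, $t5 → $t3=5+3=8
add $t5, $t5, 8 → $t5=3+8=11
sub $t6, $t6, 2 → $t6=14-2=12
cmp $t6, 0  (cmp 12,0)
bne body: taken
xor $t3, $t3, $t5 → $t3=8^11=3
add $t3, $t3, $t5 → $t3=3+11=14
add $t5, $t5, 8 → $t5=11+8=19
sub $t6, $t6, 2 → $t6=12-2=10
cmp $t6, 0  (cmp 10,0)
bne body: taken
xor $t3, $t3, $t5 → $t3=14^19=29
add $t3, $t3, $t5 → $t3=29+19=48
add $t5, $t5, 8 → $t5=19+8=27
sub $t6, $t6, 2 → $t6=10-2=8
cmp $t6, 0  (cmp 8,0)
bne body: taken
xor $t3, $t3, $t5 → $t3=48^27=43
add $t3, $t3, $t5 → $t3=43+27=70
add $t5, $t5, 8 → $t5=27+8=35
sub $t6, $t6, 2 → $t6=8-2=6
cmp $t6, 0  (cmp 6,0)
bne body: taken
xor $t3, $t3, $t5 → $t3=70^35=101
add $t3, $t3, $t5 → $t3=101+35=136
add $t5, $t5, 8 → $t5=35+8=43
sub $t6, $t6, 2 → $t6=6-2=4
cmp $t6, 0  (cmp 4,0)
bne body: taken
xor $t3, $t3, $t5 → $t3=136^43=163
add $t3, $t3, $t5 → $t3=163+43=206
add $t5, $t5, 8 → $t5=43+8=51
sub $t6, $t6, 2 → $t6=4-2=2
cmp $t6, 0  (cmp 2,0)
bne body: taken
xor $t3, $t3, $t5 → $t3=206^51=253
add $t3, $t3, $t5 → $t3=253+51=304
add $t5, $t5, 8 → $t5=51+8=59
sub $t6, $t6, 2 → $t6=2-2=0
cmp $t6, 0  (cmp 0,0)
bne body: not taken
halt.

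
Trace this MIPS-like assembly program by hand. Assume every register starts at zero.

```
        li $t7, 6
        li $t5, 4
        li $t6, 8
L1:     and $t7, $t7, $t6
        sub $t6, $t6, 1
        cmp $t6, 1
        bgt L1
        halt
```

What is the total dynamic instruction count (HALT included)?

32

$t7=6
$t5=4
$t6=8
$t7=6&8=0
$t6=8-1=7
cmp $t6, 1  (cmp 7,1)
bgt L1: taken
$t7=0&7=0
$t6=7-1=6
cmp $t6, 1  (cmp 6,1)
bgt L1: taken
$t7=0&6=0
$t6=6-1=5
cmp $t6, 1  (cmp 5,1)
bgt L1: taken
$t7=0&5=0
$t6=5-1=4
cmp $t6, 1  (cmp 4,1)
bgt L1: taken
$t7=0&4=0
$t6=4-1=3
cmp $t6, 1  (cmp 3,1)
bgt L1: taken
$t7=0&3=0
$t6=3-1=2
cmp $t6, 1  (cmp 2,1)
bgt L1: taken
$t7=0&2=0
$t6=2-1=1
cmp $t6, 1  (cmp 1,1)
bgt L1: not taken
halt.
Total executed instructions: 32.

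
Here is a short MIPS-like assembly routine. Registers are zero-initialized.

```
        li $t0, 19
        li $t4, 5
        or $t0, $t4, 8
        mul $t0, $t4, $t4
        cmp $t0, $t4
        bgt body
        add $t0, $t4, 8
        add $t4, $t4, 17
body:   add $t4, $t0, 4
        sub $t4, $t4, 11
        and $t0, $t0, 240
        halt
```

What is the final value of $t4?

18

li $t0, 19 → $t0=19
li $t4, 5 → $t4=5
or $t0, $t4, 8 → $t0=5|8=13
mul $t0, $t4, $t4 → $t0=5*5=25
cmp $t0, $t4  (cmp 25,5)
bgt body: taken
add $t4, $t0, 4 → $t4=25+4=29
sub $t4, $t4, 11 → $t4=29-11=18
and $t0, $t0, 240 → $t0=25&240=16
halt.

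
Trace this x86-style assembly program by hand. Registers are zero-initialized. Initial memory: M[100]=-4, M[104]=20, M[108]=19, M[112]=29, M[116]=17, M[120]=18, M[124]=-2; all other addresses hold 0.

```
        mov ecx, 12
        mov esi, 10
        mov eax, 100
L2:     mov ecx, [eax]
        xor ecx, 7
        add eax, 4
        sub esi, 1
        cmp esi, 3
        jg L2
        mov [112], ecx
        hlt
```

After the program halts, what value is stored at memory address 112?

-7

after mov ecx, 12: ecx=12
after mov esi, 10: esi=10
after mov eax, 100: eax=100
after mov ecx, [eax]: ecx=M[100]=-4
after xor ecx, 7: ecx=(-4)^7=-5
after add eax, 4: eax=100+4=104
after sub esi, 1: esi=10-1=9
cmp esi, 3  (cmp 9,3)
jg L2: taken
after mov ecx, [eax]: ecx=M[104]=20
after xor ecx, 7: ecx=20^7=19
after add eax, 4: eax=104+4=108
after sub esi, 1: esi=9-1=8
cmp esi, 3  (cmp 8,3)
jg L2: taken
after mov ecx, [eax]: ecx=M[108]=19
after xor ecx, 7: ecx=19^7=20
after add eax, 4: eax=108+4=112
after sub esi, 1: esi=8-1=7
cmp esi, 3  (cmp 7,3)
jg L2: taken
after mov ecx, [eax]: ecx=M[112]=29
after xor ecx, 7: ecx=29^7=26
after add eax, 4: eax=112+4=116
after sub esi, 1: esi=7-1=6
cmp esi, 3  (cmp 6,3)
jg L2: taken
after mov ecx, [eax]: ecx=M[116]=17
after xor ecx, 7: ecx=17^7=22
after add eax, 4: eax=116+4=120
after sub esi, 1: esi=6-1=5
cmp esi, 3  (cmp 5,3)
jg L2: taken
after mov ecx, [eax]: ecx=M[120]=18
after xor ecx, 7: ecx=18^7=21
after add eax, 4: eax=120+4=124
after sub esi, 1: esi=5-1=4
cmp esi, 3  (cmp 4,3)
jg L2: taken
after mov ecx, [eax]: ecx=M[124]=-2
after xor ecx, 7: ecx=(-2)^7=-7
after add eax, 4: eax=124+4=128
after sub esi, 1: esi=4-1=3
cmp esi, 3  (cmp 3,3)
jg L2: not taken
mov [112], ecx → M[112]=-7
halt.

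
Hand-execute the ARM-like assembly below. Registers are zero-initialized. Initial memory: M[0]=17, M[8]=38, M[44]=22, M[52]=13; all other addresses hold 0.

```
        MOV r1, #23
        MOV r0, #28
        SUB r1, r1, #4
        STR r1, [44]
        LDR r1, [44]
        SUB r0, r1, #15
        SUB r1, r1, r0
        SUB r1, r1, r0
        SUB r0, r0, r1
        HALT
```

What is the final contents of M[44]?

19

after MOV r1, #23: r1=23
after MOV r0, #28: r0=28
after SUB r1, r1, #4: r1=23-4=19
STR r1, [44] → M[44]=19
after LDR r1, [44]: r1=M[44]=19
after SUB r0, r1, #15: r0=19-15=4
after SUB r1, r1, r0: r1=19-4=15
after SUB r1, r1, r0: r1=15-4=11
after SUB r0, r0, r1: r0=4-11=-7
halt.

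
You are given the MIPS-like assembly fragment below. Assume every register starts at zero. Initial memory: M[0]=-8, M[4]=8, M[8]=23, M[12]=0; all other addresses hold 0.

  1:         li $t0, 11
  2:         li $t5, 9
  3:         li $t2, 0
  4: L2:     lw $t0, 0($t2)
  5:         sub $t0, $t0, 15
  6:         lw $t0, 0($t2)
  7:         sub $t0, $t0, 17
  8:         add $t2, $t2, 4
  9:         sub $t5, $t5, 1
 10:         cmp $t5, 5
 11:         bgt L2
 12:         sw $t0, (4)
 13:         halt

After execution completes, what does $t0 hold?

after li $t0, 11: $t0=11
after li $t5, 9: $t5=9
after li $t2, 0: $t2=0
after lw $t0, 0($t2): $t0=M[0]=-8
after sub $t0, $t0, 15: $t0=(-8)-15=-23
after lw $t0, 0($t2): $t0=M[0]=-8
after sub $t0, $t0, 17: $t0=(-8)-17=-25
after add $t2, $t2, 4: $t2=0+4=4
after sub $t5, $t5, 1: $t5=9-1=8
cmp $t5, 5  (cmp 8,5)
bgt L2: taken
after lw $t0, 0($t2): $t0=M[4]=8
after sub $t0, $t0, 15: $t0=8-15=-7
after lw $t0, 0($t2): $t0=M[4]=8
after sub $t0, $t0, 17: $t0=8-17=-9
after add $t2, $t2, 4: $t2=4+4=8
after sub $t5, $t5, 1: $t5=8-1=7
cmp $t5, 5  (cmp 7,5)
bgt L2: taken
after lw $t0, 0($t2): $t0=M[8]=23
after sub $t0, $t0, 15: $t0=23-15=8
after lw $t0, 0($t2): $t0=M[8]=23
after sub $t0, $t0, 17: $t0=23-17=6
after add $t2, $t2, 4: $t2=8+4=12
after sub $t5, $t5, 1: $t5=7-1=6
cmp $t5, 5  (cmp 6,5)
bgt L2: taken
after lw $t0, 0($t2): $t0=M[12]=0
after sub $t0, $t0, 15: $t0=0-15=-15
after lw $t0, 0($t2): $t0=M[12]=0
after sub $t0, $t0, 17: $t0=0-17=-17
after add $t2, $t2, 4: $t2=12+4=16
after sub $t5, $t5, 1: $t5=6-1=5
cmp $t5, 5  (cmp 5,5)
bgt L2: not taken
sw $t0, (4) → M[4]=-17
halt.

-17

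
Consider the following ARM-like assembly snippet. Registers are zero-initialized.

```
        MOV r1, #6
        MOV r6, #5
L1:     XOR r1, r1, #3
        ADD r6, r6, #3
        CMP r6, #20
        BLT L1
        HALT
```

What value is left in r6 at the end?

20

r1=6
r6=5
r1=6^3=5
r6=5+3=8
CMP r6, #20  (cmp 8,20)
BLT L1: taken
r1=5^3=6
r6=8+3=11
CMP r6, #20  (cmp 11,20)
BLT L1: taken
r1=6^3=5
r6=11+3=14
CMP r6, #20  (cmp 14,20)
BLT L1: taken
r1=5^3=6
r6=14+3=17
CMP r6, #20  (cmp 17,20)
BLT L1: taken
r1=6^3=5
r6=17+3=20
CMP r6, #20  (cmp 20,20)
BLT L1: not taken
halt.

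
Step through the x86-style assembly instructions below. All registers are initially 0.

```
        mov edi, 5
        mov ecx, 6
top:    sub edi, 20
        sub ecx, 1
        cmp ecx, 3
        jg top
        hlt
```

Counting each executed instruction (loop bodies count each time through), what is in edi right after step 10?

-35

after mov edi, 5: edi=5
after mov ecx, 6: ecx=6
after sub edi, 20: edi=5-20=-15
after sub ecx, 1: ecx=6-1=5
cmp ecx, 3  (cmp 5,3)
jg top: taken
after sub edi, 20: edi=(-15)-20=-35
after sub ecx, 1: ecx=5-1=4
cmp ecx, 3  (cmp 4,3)
jg top: taken
After step 10: edi = -35.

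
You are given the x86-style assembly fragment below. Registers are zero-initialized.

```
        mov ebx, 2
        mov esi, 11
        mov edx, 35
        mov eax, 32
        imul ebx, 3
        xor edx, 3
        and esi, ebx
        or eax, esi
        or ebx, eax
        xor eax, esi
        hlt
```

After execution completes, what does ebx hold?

38

ebx=2
esi=11
edx=35
eax=32
ebx=2*3=6
edx=35^3=32
esi=11&6=2
eax=32|2=34
ebx=6|34=38
eax=34^2=32
halt.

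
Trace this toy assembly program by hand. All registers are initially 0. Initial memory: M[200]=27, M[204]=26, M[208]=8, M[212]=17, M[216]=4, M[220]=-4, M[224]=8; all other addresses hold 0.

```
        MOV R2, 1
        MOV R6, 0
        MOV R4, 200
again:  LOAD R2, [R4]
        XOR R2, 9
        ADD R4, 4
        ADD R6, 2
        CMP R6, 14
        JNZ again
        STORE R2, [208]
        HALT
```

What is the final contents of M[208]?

after MOV R2, 1: R2=1
after MOV R6, 0: R6=0
after MOV R4, 200: R4=200
after LOAD R2, [R4]: R2=M[200]=27
after XOR R2, 9: R2=27^9=18
after ADD R4, 4: R4=200+4=204
after ADD R6, 2: R6=0+2=2
CMP R6, 14  (cmp 2,14)
JNZ again: taken
after LOAD R2, [R4]: R2=M[204]=26
after XOR R2, 9: R2=26^9=19
after ADD R4, 4: R4=204+4=208
after ADD R6, 2: R6=2+2=4
CMP R6, 14  (cmp 4,14)
JNZ again: taken
after LOAD R2, [R4]: R2=M[208]=8
after XOR R2, 9: R2=8^9=1
after ADD R4, 4: R4=208+4=212
after ADD R6, 2: R6=4+2=6
CMP R6, 14  (cmp 6,14)
JNZ again: taken
after LOAD R2, [R4]: R2=M[212]=17
after XOR R2, 9: R2=17^9=24
after ADD R4, 4: R4=212+4=216
after ADD R6, 2: R6=6+2=8
CMP R6, 14  (cmp 8,14)
JNZ again: taken
after LOAD R2, [R4]: R2=M[216]=4
after XOR R2, 9: R2=4^9=13
after ADD R4, 4: R4=216+4=220
after ADD R6, 2: R6=8+2=10
CMP R6, 14  (cmp 10,14)
JNZ again: taken
after LOAD R2, [R4]: R2=M[220]=-4
after XOR R2, 9: R2=(-4)^9=-11
after ADD R4, 4: R4=220+4=224
after ADD R6, 2: R6=10+2=12
CMP R6, 14  (cmp 12,14)
JNZ again: taken
after LOAD R2, [R4]: R2=M[224]=8
after XOR R2, 9: R2=8^9=1
after ADD R4, 4: R4=224+4=228
after ADD R6, 2: R6=12+2=14
CMP R6, 14  (cmp 14,14)
JNZ again: not taken
STORE R2, [208] → M[208]=1
halt.

1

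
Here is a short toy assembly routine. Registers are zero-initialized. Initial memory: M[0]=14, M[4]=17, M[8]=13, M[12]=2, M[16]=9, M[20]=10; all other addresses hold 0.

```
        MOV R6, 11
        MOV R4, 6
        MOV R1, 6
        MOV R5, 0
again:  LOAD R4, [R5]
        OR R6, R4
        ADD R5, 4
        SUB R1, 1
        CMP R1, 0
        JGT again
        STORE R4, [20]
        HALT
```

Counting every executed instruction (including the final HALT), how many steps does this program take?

MOV R6, 11 → R6=11
MOV R4, 6 → R4=6
MOV R1, 6 → R1=6
MOV R5, 0 → R5=0
LOAD R4, [R5] → R4=M[0]=14
OR R6, R4 → R6=11|14=15
ADD R5, 4 → R5=0+4=4
SUB R1, 1 → R1=6-1=5
CMP R1, 0  (cmp 5,0)
JGT again: taken
LOAD R4, [R5] → R4=M[4]=17
OR R6, R4 → R6=15|17=31
ADD R5, 4 → R5=4+4=8
SUB R1, 1 → R1=5-1=4
CMP R1, 0  (cmp 4,0)
JGT again: taken
LOAD R4, [R5] → R4=M[8]=13
OR R6, R4 → R6=31|13=31
ADD R5, 4 → R5=8+4=12
SUB R1, 1 → R1=4-1=3
CMP R1, 0  (cmp 3,0)
JGT again: taken
LOAD R4, [R5] → R4=M[12]=2
OR R6, R4 → R6=31|2=31
ADD R5, 4 → R5=12+4=16
SUB R1, 1 → R1=3-1=2
CMP R1, 0  (cmp 2,0)
JGT again: taken
LOAD R4, [R5] → R4=M[16]=9
OR R6, R4 → R6=31|9=31
ADD R5, 4 → R5=16+4=20
SUB R1, 1 → R1=2-1=1
CMP R1, 0  (cmp 1,0)
JGT again: taken
LOAD R4, [R5] → R4=M[20]=10
OR R6, R4 → R6=31|10=31
ADD R5, 4 → R5=20+4=24
SUB R1, 1 → R1=1-1=0
CMP R1, 0  (cmp 0,0)
JGT again: not taken
STORE R4, [20] → M[20]=10
halt.
Total executed instructions: 42.

42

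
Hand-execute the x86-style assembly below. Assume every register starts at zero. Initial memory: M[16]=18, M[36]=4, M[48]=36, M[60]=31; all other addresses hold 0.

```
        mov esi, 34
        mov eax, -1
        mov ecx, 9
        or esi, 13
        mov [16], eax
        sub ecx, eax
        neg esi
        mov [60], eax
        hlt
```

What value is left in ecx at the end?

esi=34
eax=-1
ecx=9
esi=34|13=47
mov [16], eax → M[16]=-1
ecx=9-(-1)=10
esi=-(47)=-47
mov [60], eax → M[60]=-1
halt.

10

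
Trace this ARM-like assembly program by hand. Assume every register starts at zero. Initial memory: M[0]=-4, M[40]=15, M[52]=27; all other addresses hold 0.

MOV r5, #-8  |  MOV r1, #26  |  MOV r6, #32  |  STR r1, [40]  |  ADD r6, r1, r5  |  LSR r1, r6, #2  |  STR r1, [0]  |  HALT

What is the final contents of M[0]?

after MOV r5, #-8: r5=-8
after MOV r1, #26: r1=26
after MOV r6, #32: r6=32
STR r1, [40] → M[40]=26
after ADD r6, r1, r5: r6=26+(-8)=18
after LSR r1, r6, #2: r1=18>>2=4
STR r1, [0] → M[0]=4
halt.

4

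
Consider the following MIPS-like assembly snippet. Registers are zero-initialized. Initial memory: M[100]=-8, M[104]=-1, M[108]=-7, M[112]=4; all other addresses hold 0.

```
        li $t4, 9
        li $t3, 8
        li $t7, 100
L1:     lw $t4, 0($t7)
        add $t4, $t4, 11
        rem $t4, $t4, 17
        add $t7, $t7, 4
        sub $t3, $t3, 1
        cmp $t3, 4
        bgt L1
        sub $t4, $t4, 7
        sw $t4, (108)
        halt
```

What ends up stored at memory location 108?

8

after li $t4, 9: $t4=9
after li $t3, 8: $t3=8
after li $t7, 100: $t7=100
after lw $t4, 0($t7): $t4=M[100]=-8
after add $t4, $t4, 11: $t4=(-8)+11=3
after rem $t4, $t4, 17: $t4=3%17=3
after add $t7, $t7, 4: $t7=100+4=104
after sub $t3, $t3, 1: $t3=8-1=7
cmp $t3, 4  (cmp 7,4)
bgt L1: taken
after lw $t4, 0($t7): $t4=M[104]=-1
after add $t4, $t4, 11: $t4=(-1)+11=10
after rem $t4, $t4, 17: $t4=10%17=10
after add $t7, $t7, 4: $t7=104+4=108
after sub $t3, $t3, 1: $t3=7-1=6
cmp $t3, 4  (cmp 6,4)
bgt L1: taken
after lw $t4, 0($t7): $t4=M[108]=-7
after add $t4, $t4, 11: $t4=(-7)+11=4
after rem $t4, $t4, 17: $t4=4%17=4
after add $t7, $t7, 4: $t7=108+4=112
after sub $t3, $t3, 1: $t3=6-1=5
cmp $t3, 4  (cmp 5,4)
bgt L1: taken
after lw $t4, 0($t7): $t4=M[112]=4
after add $t4, $t4, 11: $t4=4+11=15
after rem $t4, $t4, 17: $t4=15%17=15
after add $t7, $t7, 4: $t7=112+4=116
after sub $t3, $t3, 1: $t3=5-1=4
cmp $t3, 4  (cmp 4,4)
bgt L1: not taken
after sub $t4, $t4, 7: $t4=15-7=8
sw $t4, (108) → M[108]=8
halt.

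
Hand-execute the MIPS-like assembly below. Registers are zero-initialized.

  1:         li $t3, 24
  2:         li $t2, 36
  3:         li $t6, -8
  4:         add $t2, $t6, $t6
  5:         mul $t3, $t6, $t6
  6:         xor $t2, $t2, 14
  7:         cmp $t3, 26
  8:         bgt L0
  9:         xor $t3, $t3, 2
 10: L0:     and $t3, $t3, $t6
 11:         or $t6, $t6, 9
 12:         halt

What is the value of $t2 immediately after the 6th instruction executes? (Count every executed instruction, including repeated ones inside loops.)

after li $t3, 24: $t3=24
after li $t2, 36: $t2=36
after li $t6, -8: $t6=-8
after add $t2, $t6, $t6: $t2=(-8)+(-8)=-16
after mul $t3, $t6, $t6: $t3=(-8)*(-8)=64
after xor $t2, $t2, 14: $t2=(-16)^14=-2
After step 6: $t2 = -2.

-2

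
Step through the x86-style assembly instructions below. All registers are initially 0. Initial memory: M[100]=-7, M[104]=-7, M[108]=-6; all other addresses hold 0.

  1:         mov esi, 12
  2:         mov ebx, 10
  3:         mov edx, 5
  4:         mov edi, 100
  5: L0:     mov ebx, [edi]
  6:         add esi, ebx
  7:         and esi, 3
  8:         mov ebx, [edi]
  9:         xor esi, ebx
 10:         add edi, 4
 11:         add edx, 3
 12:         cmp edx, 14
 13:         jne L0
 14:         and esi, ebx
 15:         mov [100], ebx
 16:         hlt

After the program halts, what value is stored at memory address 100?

after mov esi, 12: esi=12
after mov ebx, 10: ebx=10
after mov edx, 5: edx=5
after mov edi, 100: edi=100
after mov ebx, [edi]: ebx=M[100]=-7
after add esi, ebx: esi=12+(-7)=5
after and esi, 3: esi=5&3=1
after mov ebx, [edi]: ebx=M[100]=-7
after xor esi, ebx: esi=1^(-7)=-8
after add edi, 4: edi=100+4=104
after add edx, 3: edx=5+3=8
cmp edx, 14  (cmp 8,14)
jne L0: taken
after mov ebx, [edi]: ebx=M[104]=-7
after add esi, ebx: esi=(-8)+(-7)=-15
after and esi, 3: esi=(-15)&3=1
after mov ebx, [edi]: ebx=M[104]=-7
after xor esi, ebx: esi=1^(-7)=-8
after add edi, 4: edi=104+4=108
after add edx, 3: edx=8+3=11
cmp edx, 14  (cmp 11,14)
jne L0: taken
after mov ebx, [edi]: ebx=M[108]=-6
after add esi, ebx: esi=(-8)+(-6)=-14
after and esi, 3: esi=(-14)&3=2
after mov ebx, [edi]: ebx=M[108]=-6
after xor esi, ebx: esi=2^(-6)=-8
after add edi, 4: edi=108+4=112
after add edx, 3: edx=11+3=14
cmp edx, 14  (cmp 14,14)
jne L0: not taken
after and esi, ebx: esi=(-8)&(-6)=-8
mov [100], ebx → M[100]=-6
halt.

-6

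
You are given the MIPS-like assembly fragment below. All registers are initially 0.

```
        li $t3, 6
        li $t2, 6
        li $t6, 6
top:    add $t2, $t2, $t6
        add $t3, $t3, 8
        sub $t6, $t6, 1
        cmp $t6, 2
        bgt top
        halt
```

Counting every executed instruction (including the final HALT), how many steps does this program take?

24

$t3=6
$t2=6
$t6=6
$t2=6+6=12
$t3=6+8=14
$t6=6-1=5
cmp $t6, 2  (cmp 5,2)
bgt top: taken
$t2=12+5=17
$t3=14+8=22
$t6=5-1=4
cmp $t6, 2  (cmp 4,2)
bgt top: taken
$t2=17+4=21
$t3=22+8=30
$t6=4-1=3
cmp $t6, 2  (cmp 3,2)
bgt top: taken
$t2=21+3=24
$t3=30+8=38
$t6=3-1=2
cmp $t6, 2  (cmp 2,2)
bgt top: not taken
halt.
Total executed instructions: 24.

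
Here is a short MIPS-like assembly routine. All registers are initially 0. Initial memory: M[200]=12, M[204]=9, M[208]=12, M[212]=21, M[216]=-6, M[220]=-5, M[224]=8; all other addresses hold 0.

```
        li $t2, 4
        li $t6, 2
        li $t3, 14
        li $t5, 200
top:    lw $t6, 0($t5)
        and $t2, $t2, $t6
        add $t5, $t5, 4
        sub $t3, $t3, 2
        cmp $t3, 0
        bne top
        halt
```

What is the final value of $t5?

li $t2, 4 → $t2=4
li $t6, 2 → $t6=2
li $t3, 14 → $t3=14
li $t5, 200 → $t5=200
lw $t6, 0($t5) → $t6=M[200]=12
and $t2, $t2, $t6 → $t2=4&12=4
add $t5, $t5, 4 → $t5=200+4=204
sub $t3, $t3, 2 → $t3=14-2=12
cmp $t3, 0  (cmp 12,0)
bne top: taken
lw $t6, 0($t5) → $t6=M[204]=9
and $t2, $t2, $t6 → $t2=4&9=0
add $t5, $t5, 4 → $t5=204+4=208
sub $t3, $t3, 2 → $t3=12-2=10
cmp $t3, 0  (cmp 10,0)
bne top: taken
lw $t6, 0($t5) → $t6=M[208]=12
and $t2, $t2, $t6 → $t2=0&12=0
add $t5, $t5, 4 → $t5=208+4=212
sub $t3, $t3, 2 → $t3=10-2=8
cmp $t3, 0  (cmp 8,0)
bne top: taken
lw $t6, 0($t5) → $t6=M[212]=21
and $t2, $t2, $t6 → $t2=0&21=0
add $t5, $t5, 4 → $t5=212+4=216
sub $t3, $t3, 2 → $t3=8-2=6
cmp $t3, 0  (cmp 6,0)
bne top: taken
lw $t6, 0($t5) → $t6=M[216]=-6
and $t2, $t2, $t6 → $t2=0&(-6)=0
add $t5, $t5, 4 → $t5=216+4=220
sub $t3, $t3, 2 → $t3=6-2=4
cmp $t3, 0  (cmp 4,0)
bne top: taken
lw $t6, 0($t5) → $t6=M[220]=-5
and $t2, $t2, $t6 → $t2=0&(-5)=0
add $t5, $t5, 4 → $t5=220+4=224
sub $t3, $t3, 2 → $t3=4-2=2
cmp $t3, 0  (cmp 2,0)
bne top: taken
lw $t6, 0($t5) → $t6=M[224]=8
and $t2, $t2, $t6 → $t2=0&8=0
add $t5, $t5, 4 → $t5=224+4=228
sub $t3, $t3, 2 → $t3=2-2=0
cmp $t3, 0  (cmp 0,0)
bne top: not taken
halt.

228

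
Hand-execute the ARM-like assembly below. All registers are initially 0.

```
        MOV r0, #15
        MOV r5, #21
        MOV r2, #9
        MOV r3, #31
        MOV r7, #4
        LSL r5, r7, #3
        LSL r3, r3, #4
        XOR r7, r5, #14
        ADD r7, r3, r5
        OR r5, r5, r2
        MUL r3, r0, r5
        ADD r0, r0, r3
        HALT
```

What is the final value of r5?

41

r0=15
r5=21
r2=9
r3=31
r7=4
r5=4<<3=32
r3=31<<4=496
r7=32^14=46
r7=496+32=528
r5=32|9=41
r3=15*41=615
r0=15+615=630
halt.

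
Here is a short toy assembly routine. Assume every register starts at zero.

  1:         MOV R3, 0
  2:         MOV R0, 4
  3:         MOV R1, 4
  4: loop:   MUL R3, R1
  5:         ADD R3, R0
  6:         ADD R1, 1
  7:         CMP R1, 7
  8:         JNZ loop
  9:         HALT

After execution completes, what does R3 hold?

after MOV R3, 0: R3=0
after MOV R0, 4: R0=4
after MOV R1, 4: R1=4
after MUL R3, R1: R3=0*4=0
after ADD R3, R0: R3=0+4=4
after ADD R1, 1: R1=4+1=5
CMP R1, 7  (cmp 5,7)
JNZ loop: taken
after MUL R3, R1: R3=4*5=20
after ADD R3, R0: R3=20+4=24
after ADD R1, 1: R1=5+1=6
CMP R1, 7  (cmp 6,7)
JNZ loop: taken
after MUL R3, R1: R3=24*6=144
after ADD R3, R0: R3=144+4=148
after ADD R1, 1: R1=6+1=7
CMP R1, 7  (cmp 7,7)
JNZ loop: not taken
halt.

148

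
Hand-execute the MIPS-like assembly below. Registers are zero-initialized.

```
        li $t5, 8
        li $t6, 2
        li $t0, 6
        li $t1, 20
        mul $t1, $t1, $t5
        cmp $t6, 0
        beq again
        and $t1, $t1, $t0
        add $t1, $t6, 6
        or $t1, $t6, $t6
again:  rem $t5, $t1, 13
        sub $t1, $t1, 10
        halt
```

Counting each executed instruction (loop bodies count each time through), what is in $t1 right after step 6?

$t5=8
$t6=2
$t0=6
$t1=20
$t1=20*8=160
cmp $t6, 0  (cmp 2,0)
After step 6: $t1 = 160.

160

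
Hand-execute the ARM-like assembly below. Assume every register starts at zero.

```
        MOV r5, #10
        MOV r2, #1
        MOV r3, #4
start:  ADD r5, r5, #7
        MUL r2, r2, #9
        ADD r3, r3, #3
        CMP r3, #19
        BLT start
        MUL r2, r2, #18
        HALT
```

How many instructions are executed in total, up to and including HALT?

30

r5=10
r2=1
r3=4
r5=10+7=17
r2=1*9=9
r3=4+3=7
CMP r3, #19  (cmp 7,19)
BLT start: taken
r5=17+7=24
r2=9*9=81
r3=7+3=10
CMP r3, #19  (cmp 10,19)
BLT start: taken
r5=24+7=31
r2=81*9=729
r3=10+3=13
CMP r3, #19  (cmp 13,19)
BLT start: taken
r5=31+7=38
r2=729*9=6561
r3=13+3=16
CMP r3, #19  (cmp 16,19)
BLT start: taken
r5=38+7=45
r2=6561*9=59049
r3=16+3=19
CMP r3, #19  (cmp 19,19)
BLT start: not taken
r2=59049*18=1062882
halt.
Total executed instructions: 30.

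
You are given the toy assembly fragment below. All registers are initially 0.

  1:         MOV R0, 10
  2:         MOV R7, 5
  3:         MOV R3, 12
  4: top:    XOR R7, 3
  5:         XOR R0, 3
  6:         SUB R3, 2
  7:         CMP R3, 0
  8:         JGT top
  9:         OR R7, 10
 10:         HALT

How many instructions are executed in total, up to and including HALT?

after MOV R0, 10: R0=10
after MOV R7, 5: R7=5
after MOV R3, 12: R3=12
after XOR R7, 3: R7=5^3=6
after XOR R0, 3: R0=10^3=9
after SUB R3, 2: R3=12-2=10
CMP R3, 0  (cmp 10,0)
JGT top: taken
after XOR R7, 3: R7=6^3=5
after XOR R0, 3: R0=9^3=10
after SUB R3, 2: R3=10-2=8
CMP R3, 0  (cmp 8,0)
JGT top: taken
after XOR R7, 3: R7=5^3=6
after XOR R0, 3: R0=10^3=9
after SUB R3, 2: R3=8-2=6
CMP R3, 0  (cmp 6,0)
JGT top: taken
after XOR R7, 3: R7=6^3=5
after XOR R0, 3: R0=9^3=10
after SUB R3, 2: R3=6-2=4
CMP R3, 0  (cmp 4,0)
JGT top: taken
after XOR R7, 3: R7=5^3=6
after XOR R0, 3: R0=10^3=9
after SUB R3, 2: R3=4-2=2
CMP R3, 0  (cmp 2,0)
JGT top: taken
after XOR R7, 3: R7=6^3=5
after XOR R0, 3: R0=9^3=10
after SUB R3, 2: R3=2-2=0
CMP R3, 0  (cmp 0,0)
JGT top: not taken
after OR R7, 10: R7=5|10=15
halt.
Total executed instructions: 35.

35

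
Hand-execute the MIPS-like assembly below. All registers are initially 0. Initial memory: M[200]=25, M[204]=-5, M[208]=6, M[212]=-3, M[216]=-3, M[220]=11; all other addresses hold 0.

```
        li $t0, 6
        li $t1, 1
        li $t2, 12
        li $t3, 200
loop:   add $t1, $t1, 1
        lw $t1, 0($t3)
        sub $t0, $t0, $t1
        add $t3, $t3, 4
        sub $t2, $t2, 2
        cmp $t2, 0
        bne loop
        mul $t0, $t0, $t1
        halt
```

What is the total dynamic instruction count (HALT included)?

$t0=6
$t1=1
$t2=12
$t3=200
$t1=1+1=2
$t1=M[200]=25
$t0=6-25=-19
$t3=200+4=204
$t2=12-2=10
cmp $t2, 0  (cmp 10,0)
bne loop: taken
$t1=25+1=26
$t1=M[204]=-5
$t0=(-19)-(-5)=-14
$t3=204+4=208
$t2=10-2=8
cmp $t2, 0  (cmp 8,0)
bne loop: taken
$t1=(-5)+1=-4
$t1=M[208]=6
$t0=(-14)-6=-20
$t3=208+4=212
$t2=8-2=6
cmp $t2, 0  (cmp 6,0)
bne loop: taken
$t1=6+1=7
$t1=M[212]=-3
$t0=(-20)-(-3)=-17
$t3=212+4=216
$t2=6-2=4
cmp $t2, 0  (cmp 4,0)
bne loop: taken
$t1=(-3)+1=-2
$t1=M[216]=-3
$t0=(-17)-(-3)=-14
$t3=216+4=220
$t2=4-2=2
cmp $t2, 0  (cmp 2,0)
bne loop: taken
$t1=(-3)+1=-2
$t1=M[220]=11
$t0=(-14)-11=-25
$t3=220+4=224
$t2=2-2=0
cmp $t2, 0  (cmp 0,0)
bne loop: not taken
$t0=(-25)*11=-275
halt.
Total executed instructions: 48.

48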